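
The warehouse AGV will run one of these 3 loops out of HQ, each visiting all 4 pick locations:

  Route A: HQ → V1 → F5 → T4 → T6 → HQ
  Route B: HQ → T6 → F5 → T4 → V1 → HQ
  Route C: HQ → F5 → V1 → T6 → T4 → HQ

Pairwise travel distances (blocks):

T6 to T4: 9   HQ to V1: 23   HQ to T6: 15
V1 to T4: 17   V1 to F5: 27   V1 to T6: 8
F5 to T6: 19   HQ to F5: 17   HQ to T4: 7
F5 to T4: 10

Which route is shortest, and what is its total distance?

Route A: 23 + 27 + 10 + 9 + 15 = 84
Route B: 15 + 19 + 10 + 17 + 23 = 84
Route C: 17 + 27 + 8 + 9 + 7 = 68

68 blocks — Route C is the shortest.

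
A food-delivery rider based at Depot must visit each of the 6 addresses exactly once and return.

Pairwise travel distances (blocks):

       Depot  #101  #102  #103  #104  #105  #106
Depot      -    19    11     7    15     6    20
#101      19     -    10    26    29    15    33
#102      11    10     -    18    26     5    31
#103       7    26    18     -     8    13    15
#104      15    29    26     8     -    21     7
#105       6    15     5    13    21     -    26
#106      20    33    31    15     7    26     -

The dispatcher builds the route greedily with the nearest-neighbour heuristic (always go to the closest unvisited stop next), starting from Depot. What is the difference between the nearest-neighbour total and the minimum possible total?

From Depot: #105=6, #103=7, #102=11, #104=15, #101=19, #106=20 → choose #105 (6).
From #105: #102=5, #103=13, #101=15, #104=21, #106=26 → choose #102 (5).
From #102: #101=10, #103=18, #104=26, #106=31 → choose #101 (10).
From #101: #103=26, #104=29, #106=33 → choose #103 (26).
From #103: #104=8, #106=15 → choose #104 (8).
From #104: #106=7 → choose #106 (7).
NN route Depot → #105 → #102 → #101 → #103 → #104 → #106 → Depot costs 82.
Optimal: Depot → #103 → #104 → #106 → #101 → #102 → #105 → Depot costs 76 (by enumerating all 360 distinct tours).
Excess = 82 − 76 = 6.

The nearest-neighbour route is 6 blocks longer than optimal.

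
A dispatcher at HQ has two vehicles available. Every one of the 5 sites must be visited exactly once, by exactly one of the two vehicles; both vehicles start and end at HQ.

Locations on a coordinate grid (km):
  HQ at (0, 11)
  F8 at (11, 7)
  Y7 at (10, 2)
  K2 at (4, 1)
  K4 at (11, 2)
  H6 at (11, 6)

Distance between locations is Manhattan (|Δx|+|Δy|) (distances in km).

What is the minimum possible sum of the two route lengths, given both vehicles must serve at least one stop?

There are 2^4 − 1 = 15 ways to divide the 5 stops into two non-empty groups. For each, the best each vehicle can do is its own shortest tour through its group:
  {F8} + {Y7, K2, K4, H6}: 30 + 42 = 72
  {Y7} + {F8, K2, K4, H6}: 38 + 42 = 80
  {F8, Y7} + {K2, K4, H6}: 40 + 42 = 82
  {K2} + {F8, Y7, K4, H6}: 28 + 40 = 68
  {F8, K2} + {Y7, K4, H6}: 42 + 40 = 82
  {Y7, K2} + {F8, K4, H6}: 40 + 40 = 80
  … (15 splits in total)
Best: vehicle 1 HQ → K2 → HQ = 28; vehicle 2 HQ → F8 → H6 → K4 → Y7 → HQ = 40; combined 68.

68 km — the smallest possible combined total.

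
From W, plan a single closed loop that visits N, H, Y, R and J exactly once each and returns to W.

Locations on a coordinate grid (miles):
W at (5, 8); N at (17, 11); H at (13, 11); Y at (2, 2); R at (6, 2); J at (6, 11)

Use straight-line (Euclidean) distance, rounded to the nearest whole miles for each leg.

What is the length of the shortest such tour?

With 5 stops there are 5!/2 = 60 distinct round trips (a route and its reverse cost the same).
W - N - H - Y - R - J - W: 12+4+14+4+9+3 = 46
W - N - H - Y - J - R - W: 12+4+14+10+9+6 = 55
W - N - H - R - Y - J - W: 12+4+11+4+10+3 = 44
W - N - H - R - J - Y - W: 12+4+11+9+10+7 = 53
W - N - H - J - Y - R - W: 12+4+7+10+4+6 = 43
W - N - H - J - R - Y - W: 12+4+7+9+4+7 = 43
W - N - Y - H - R - J - W: 12+17+14+11+9+3 = 66
W - N - Y - H - J - R - W: 12+17+14+7+9+6 = 65
W - N - Y - R - H - J - W: 12+17+4+11+7+3 = 54
W - N - Y - R - J - H - W: 12+17+4+9+7+9 = 58
W - N - Y - J - H - R - W: 12+17+10+7+11+6 = 63
W - N - Y - J - R - H - W: 12+17+10+9+11+9 = 68
W - N - R - H - Y - J - W: 12+14+11+14+10+3 = 64
W - N - R - H - J - Y - W: 12+14+11+7+10+7 = 61
… (46 more)
W - Y - R - N - H - J - W: 7+4+14+4+7+3 = 39  ← best
The minimum is 39.
One optimal route: W → Y → R → N → H → J → W (or its reverse).

Minimum total distance: 39 miles.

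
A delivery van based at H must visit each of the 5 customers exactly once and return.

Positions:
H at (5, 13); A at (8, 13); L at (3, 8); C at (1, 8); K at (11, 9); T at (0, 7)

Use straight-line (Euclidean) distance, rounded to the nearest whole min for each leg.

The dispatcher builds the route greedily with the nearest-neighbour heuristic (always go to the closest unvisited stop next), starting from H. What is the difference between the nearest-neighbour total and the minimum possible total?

From H: A=3, L=5, C=6, K=7, T=8 → choose A (3).
From A: K=5, L=7, C=9, T=10 → choose K (5).
From K: L=8, C=10, T=11 → choose L (8).
From L: C=2, T=3 → choose C (2).
From C: T=1 → choose T (1).
NN route H → A → K → L → C → T → H costs 27.
Optimal: H → A → K → L → T → C → H costs 26 (by enumerating all 60 distinct tours).
Excess = 27 − 26 = 1.

Excess over optimum: 1 min.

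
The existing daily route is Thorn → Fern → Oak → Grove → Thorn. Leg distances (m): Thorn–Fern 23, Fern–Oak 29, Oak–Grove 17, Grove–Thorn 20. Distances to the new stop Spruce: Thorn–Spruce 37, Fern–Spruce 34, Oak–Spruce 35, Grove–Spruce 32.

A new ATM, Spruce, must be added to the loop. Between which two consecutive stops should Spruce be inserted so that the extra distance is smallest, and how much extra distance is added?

Insertion cost between consecutive stops i–j is d(i,Spruce) + d(Spruce,j) − d(i,j):
  between Thorn and Fern: 37 + 34 − 23 = 48
  between Fern and Oak: 34 + 35 − 29 = 40
  between Oak and Grove: 35 + 32 − 17 = 50
  between Grove and Thorn: 32 + 37 − 20 = 49
Cheapest insertion is between Fern and Oak, adding 40.
New total = 89 + 40 = 129.

Minimum extra distance: 40 m, inserting Spruce between Fern and Oak.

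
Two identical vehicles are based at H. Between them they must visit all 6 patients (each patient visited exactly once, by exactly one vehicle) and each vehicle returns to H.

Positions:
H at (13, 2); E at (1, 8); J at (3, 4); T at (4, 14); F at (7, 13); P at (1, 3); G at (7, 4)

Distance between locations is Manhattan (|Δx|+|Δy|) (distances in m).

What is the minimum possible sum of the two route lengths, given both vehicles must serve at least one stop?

Try each way of splitting the stops between the two vehicles (each non-empty) and, for each split, find the best tour for each vehicle:
  {E} + {J, T, F, P, G}: 36 + 48 = 84
  {J} + {E, T, F, P, G}: 24 + 48 = 72
  {E, J} + {T, F, P, G}: 36 + 48 = 84
  {T} + {E, J, F, P, G}: 42 + 48 = 90
  {E, T} + {J, F, P, G}: 48 + 46 = 94
  {J, T} + {E, F, P, G}: 44 + 46 = 90
  … (31 splits in total)
  {E, J, T, F, P} + {G}: 50 + 16 = 66  ← best
Best: vehicle 1 H → J → P → E → T → F → H = 50; vehicle 2 H → G → H = 16; combined 66.

66 m — the smallest possible combined total.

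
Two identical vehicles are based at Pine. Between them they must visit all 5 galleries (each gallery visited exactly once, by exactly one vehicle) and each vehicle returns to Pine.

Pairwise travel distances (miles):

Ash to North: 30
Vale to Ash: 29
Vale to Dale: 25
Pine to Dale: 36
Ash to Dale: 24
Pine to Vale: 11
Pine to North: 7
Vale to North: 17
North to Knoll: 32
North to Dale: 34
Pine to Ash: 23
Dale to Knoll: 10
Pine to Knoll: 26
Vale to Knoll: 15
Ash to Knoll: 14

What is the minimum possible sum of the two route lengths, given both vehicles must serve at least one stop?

Try each way of splitting the stops between the two vehicles (each non-empty) and, for each split, find the best tour for each vehicle:
  {Vale} + {Ash, North, Dale, Knoll}: 22 + 88 = 110
  {Ash} + {Vale, North, Dale, Knoll}: 46 + 77 = 123
  {Vale, Ash} + {North, Dale, Knoll}: 63 + 77 = 140
  {North} + {Vale, Ash, Dale, Knoll}: 14 + 83 = 97
  {Vale, North} + {Ash, Dale, Knoll}: 35 + 83 = 118
  {Ash, North} + {Vale, Dale, Knoll}: 60 + 72 = 132
  … (15 splits in total)
Best: vehicle 1 Pine → North → Pine = 14; vehicle 2 Pine → Vale → Dale → Knoll → Ash → Pine = 83; combined 97.

97 miles — the smallest possible combined total.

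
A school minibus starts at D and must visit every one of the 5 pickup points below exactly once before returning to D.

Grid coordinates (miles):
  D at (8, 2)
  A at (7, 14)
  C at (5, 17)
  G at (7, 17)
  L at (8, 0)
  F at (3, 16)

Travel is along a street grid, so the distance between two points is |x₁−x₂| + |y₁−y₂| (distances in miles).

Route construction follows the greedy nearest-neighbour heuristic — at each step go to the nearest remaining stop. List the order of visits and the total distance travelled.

Nearest-neighbour total = 44 miles; route D → L → A → G → C → F → D.

From D: distances to unvisited — L=2, A=13, G=16, C=18, F=19. Nearest is L (2).
From L: distances to unvisited — A=15, G=18, C=20, F=21. Nearest is A (15).
From A: distances to unvisited — G=3, C=5, F=6. Nearest is G (3).
From G: distances to unvisited — C=2, F=5. Nearest is C (2).
From C: distances to unvisited — F=3. Nearest is F (3).
Return F→D: 19.
Total = 2 + 15 + 3 + 2 + 3 + 19 = 44.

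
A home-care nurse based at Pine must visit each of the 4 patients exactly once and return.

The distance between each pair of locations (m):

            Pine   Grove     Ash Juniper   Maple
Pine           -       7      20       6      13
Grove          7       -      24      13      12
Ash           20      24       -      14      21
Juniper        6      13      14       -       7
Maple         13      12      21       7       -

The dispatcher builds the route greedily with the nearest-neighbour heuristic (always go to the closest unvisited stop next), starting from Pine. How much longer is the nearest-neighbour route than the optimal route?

Pine: Juniper=6, Grove=7, Maple=13, Ash=20 ⇒ Juniper
Juniper: Maple=7, Grove=13, Ash=14 ⇒ Maple
Maple: Grove=12, Ash=21 ⇒ Grove
Grove: Ash=24 ⇒ Ash
NN route Pine → Juniper → Maple → Grove → Ash → Pine costs 69.
Optimal: Pine → Grove → Maple → Ash → Juniper → Pine costs 60 (by enumerating all 12 distinct tours).
Excess = 69 − 60 = 9.

9 m longer than the optimal tour.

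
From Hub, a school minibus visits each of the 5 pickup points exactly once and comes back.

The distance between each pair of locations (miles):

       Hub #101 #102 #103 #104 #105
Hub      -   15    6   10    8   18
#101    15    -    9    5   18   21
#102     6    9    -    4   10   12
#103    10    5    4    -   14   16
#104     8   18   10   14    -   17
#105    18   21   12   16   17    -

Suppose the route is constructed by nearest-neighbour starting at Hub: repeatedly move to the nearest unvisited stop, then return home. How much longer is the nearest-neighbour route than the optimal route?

Hub: #102=6, #104=8, #103=10, #101=15, #105=18 ⇒ #102
#102: #103=4, #101=9, #104=10, #105=12 ⇒ #103
#103: #101=5, #104=14, #105=16 ⇒ #101
#101: #104=18, #105=21 ⇒ #104
#104: #105=17 ⇒ #105
NN route Hub → #102 → #103 → #101 → #104 → #105 → Hub costs 68.
Optimal: Hub → #101 → #103 → #102 → #105 → #104 → Hub costs 61 (by enumerating all 60 distinct tours).
Excess = 68 − 61 = 7.

7 miles longer than the optimal tour.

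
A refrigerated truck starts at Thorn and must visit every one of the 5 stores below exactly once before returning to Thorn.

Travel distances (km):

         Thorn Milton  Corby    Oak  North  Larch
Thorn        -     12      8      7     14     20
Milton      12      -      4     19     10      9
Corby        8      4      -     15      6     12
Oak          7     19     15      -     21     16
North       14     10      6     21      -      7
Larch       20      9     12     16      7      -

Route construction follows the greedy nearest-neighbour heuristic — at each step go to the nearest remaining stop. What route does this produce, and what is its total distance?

Thorn → [Oak:7 / Corby:8 / Milton:12 / North:14 / Larch:20] → Oak (7)
Oak → [Corby:15 / Larch:16 / Milton:19 / North:21] → Corby (15)
Corby → [Milton:4 / North:6 / Larch:12] → Milton (4)
Milton → [Larch:9 / North:10] → Larch (9)
Larch → [North:7] → North (7)
Return North→Thorn: 14.
Total = 7 + 15 + 4 + 9 + 7 + 14 = 56.

Total distance 56 km via the nearest-neighbour route Thorn → Oak → Corby → Milton → Larch → North → Thorn.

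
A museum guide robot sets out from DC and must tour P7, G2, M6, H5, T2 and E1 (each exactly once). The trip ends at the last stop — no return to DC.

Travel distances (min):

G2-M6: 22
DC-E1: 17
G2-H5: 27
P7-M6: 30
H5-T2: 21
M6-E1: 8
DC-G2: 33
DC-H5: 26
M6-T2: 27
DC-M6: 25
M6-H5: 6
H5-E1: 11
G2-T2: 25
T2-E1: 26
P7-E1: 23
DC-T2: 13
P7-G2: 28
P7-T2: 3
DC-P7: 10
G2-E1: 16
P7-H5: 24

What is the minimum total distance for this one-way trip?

Minimum one-way distance = 64 min.

There are 6! = 720 possible orderings.
DC → P7 → G2 → M6 → H5 → T2 → E1: 10+28+22+6+21+26 = 113
DC → P7 → G2 → M6 → H5 → E1 → T2: 10+28+22+6+11+26 = 103
DC → P7 → G2 → M6 → T2 → H5 → E1: 10+28+22+27+21+11 = 119
DC → P7 → G2 → M6 → T2 → E1 → H5: 10+28+22+27+26+11 = 124
DC → P7 → G2 → M6 → E1 → H5 → T2: 10+28+22+8+11+21 = 100
DC → P7 → G2 → M6 → E1 → T2 → H5: 10+28+22+8+26+21 = 115
DC → P7 → G2 → H5 → M6 → T2 → E1: 10+28+27+6+27+26 = 124
DC → P7 → G2 → H5 → M6 → E1 → T2: 10+28+27+6+8+26 = 105
… (712 more)
DC → P7 → T2 → H5 → M6 → E1 → G2: 10+3+21+6+8+16 = 64  ← best
The minimum is 64.
One shortest path: DC → P7 → T2 → H5 → M6 → E1 → G2.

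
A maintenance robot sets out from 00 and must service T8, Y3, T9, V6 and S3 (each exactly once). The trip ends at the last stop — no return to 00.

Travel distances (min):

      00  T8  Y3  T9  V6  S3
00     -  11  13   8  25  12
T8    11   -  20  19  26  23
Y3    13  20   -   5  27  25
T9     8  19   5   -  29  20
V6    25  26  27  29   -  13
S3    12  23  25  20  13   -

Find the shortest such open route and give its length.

69 min — the minimum one-way total.

There are 5! = 120 possible orderings.
00→T8→Y3→T9→V6→S3: 11+20+5+29+13 = 78
00→T8→Y3→T9→S3→V6: 11+20+5+20+13 = 69
00→T8→Y3→V6→T9→S3: 11+20+27+29+20 = 107
00→T8→Y3→V6→S3→T9: 11+20+27+13+20 = 91
00→T8→Y3→S3→T9→V6: 11+20+25+20+29 = 105
00→T8→Y3→S3→V6→T9: 11+20+25+13+29 = 98
00→T8→T9→Y3→V6→S3: 11+19+5+27+13 = 75
00→T8→T9→Y3→S3→V6: 11+19+5+25+13 = 73
00→T8→T9→V6→Y3→S3: 11+19+29+27+25 = 111
00→T8→T9→V6→S3→Y3: 11+19+29+13+25 = 97
00→T8→T9→S3→Y3→V6: 11+19+20+25+27 = 102
00→T8→T9→S3→V6→Y3: 11+19+20+13+27 = 90
00→T8→V6→Y3→T9→S3: 11+26+27+5+20 = 89
00→T8→V6→Y3→S3→T9: 11+26+27+25+20 = 109
… (106 more)
The minimum is 69.
One shortest path: 00 → T8 → Y3 → T9 → S3 → V6.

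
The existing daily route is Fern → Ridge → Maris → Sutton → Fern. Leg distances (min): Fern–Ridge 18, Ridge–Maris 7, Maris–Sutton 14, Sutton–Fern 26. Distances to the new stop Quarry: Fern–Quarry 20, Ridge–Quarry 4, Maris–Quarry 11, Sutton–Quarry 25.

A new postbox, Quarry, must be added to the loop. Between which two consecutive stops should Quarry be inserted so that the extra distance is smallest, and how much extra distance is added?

Insertion cost between consecutive stops i–j is d(i,Quarry) + d(Quarry,j) − d(i,j):
  between Fern and Ridge: 20 + 4 − 18 = 6
  between Ridge and Maris: 4 + 11 − 7 = 8
  between Maris and Sutton: 11 + 25 − 14 = 22
  between Sutton and Fern: 25 + 20 − 26 = 19
Cheapest insertion is between Fern and Ridge, adding 6.
New total = 65 + 6 = 71.

Adding 6 min by placing Quarry on the Fern–Ridge leg.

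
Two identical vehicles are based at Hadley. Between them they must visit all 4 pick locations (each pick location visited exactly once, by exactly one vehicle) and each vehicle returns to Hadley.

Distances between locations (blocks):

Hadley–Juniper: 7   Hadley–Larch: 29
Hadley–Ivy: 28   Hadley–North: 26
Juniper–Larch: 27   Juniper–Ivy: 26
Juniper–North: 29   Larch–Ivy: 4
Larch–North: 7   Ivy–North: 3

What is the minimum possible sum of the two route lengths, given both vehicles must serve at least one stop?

There are 2^3 − 1 = 7 ways to divide the 4 stops into two non-empty groups. For each, the best each vehicle can do is its own shortest tour through its group:
  {Juniper} + {Larch, Ivy, North}: 14 + 62 = 76
  {Larch} + {Juniper, Ivy, North}: 58 + 62 = 120
  {Juniper, Larch} + {Ivy, North}: 63 + 57 = 120
  {Ivy} + {Juniper, Larch, North}: 56 + 67 = 123
  {Juniper, Ivy} + {Larch, North}: 61 + 62 = 123
  {Larch, Ivy} + {Juniper, North}: 61 + 62 = 123
  … (7 splits in total)
Best: vehicle 1 Hadley → Juniper → Hadley = 14; vehicle 2 Hadley → Larch → Ivy → North → Hadley = 62; combined 76.

76 blocks — the smallest possible combined total.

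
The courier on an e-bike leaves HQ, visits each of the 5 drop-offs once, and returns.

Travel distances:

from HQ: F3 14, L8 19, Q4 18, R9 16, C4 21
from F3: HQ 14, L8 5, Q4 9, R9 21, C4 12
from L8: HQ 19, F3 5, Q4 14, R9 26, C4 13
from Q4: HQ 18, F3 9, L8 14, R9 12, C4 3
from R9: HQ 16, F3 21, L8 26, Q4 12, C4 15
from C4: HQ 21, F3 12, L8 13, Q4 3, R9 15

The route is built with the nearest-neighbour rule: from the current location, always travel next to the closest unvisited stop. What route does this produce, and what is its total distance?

Nearest-neighbour total = 63; route HQ → F3 → L8 → C4 → Q4 → R9 → HQ.

From HQ: distances to unvisited — F3=14, R9=16, Q4=18, L8=19, C4=21. Nearest is F3 (14).
From F3: distances to unvisited — L8=5, Q4=9, C4=12, R9=21. Nearest is L8 (5).
From L8: distances to unvisited — C4=13, Q4=14, R9=26. Nearest is C4 (13).
From C4: distances to unvisited — Q4=3, R9=15. Nearest is Q4 (3).
From Q4: distances to unvisited — R9=12. Nearest is R9 (12).
Return R9→HQ: 16.
Total = 14 + 5 + 13 + 3 + 12 + 16 = 63.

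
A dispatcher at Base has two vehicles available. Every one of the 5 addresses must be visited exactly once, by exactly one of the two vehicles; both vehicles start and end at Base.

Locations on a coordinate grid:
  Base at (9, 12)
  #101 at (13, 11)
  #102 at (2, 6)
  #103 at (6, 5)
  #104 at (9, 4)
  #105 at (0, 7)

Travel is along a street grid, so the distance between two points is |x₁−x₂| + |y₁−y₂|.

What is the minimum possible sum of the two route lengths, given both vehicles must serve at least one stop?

Check every non-empty split of the stops between the two vehicles; for each half take its own optimal tour:
  {#101} + {#102, #103, #104, #105}: 10 + 34 = 44
  {#102} + {#101, #103, #104, #105}: 26 + 42 = 68
  {#101, #102} + {#103, #104, #105}: 34 + 34 = 68
  {#103} + {#101, #102, #104, #105}: 20 + 42 = 62
  {#101, #103} + {#102, #104, #105}: 28 + 34 = 62
  {#102, #103} + {#101, #104, #105}: 28 + 42 = 70
  … (15 splits in total)
Best: vehicle 1 Base → #101 → Base = 10; vehicle 2 Base → #104 → #103 → #102 → #105 → Base = 34; combined 44.

44 — the smallest possible combined total.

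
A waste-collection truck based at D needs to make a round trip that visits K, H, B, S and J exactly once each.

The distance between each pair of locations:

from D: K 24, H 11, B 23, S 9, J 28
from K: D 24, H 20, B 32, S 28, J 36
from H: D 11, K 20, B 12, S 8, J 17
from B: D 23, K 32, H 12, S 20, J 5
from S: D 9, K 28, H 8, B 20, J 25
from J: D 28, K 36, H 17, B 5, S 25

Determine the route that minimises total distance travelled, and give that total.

With 5 stops there are 5!/2 = 60 distinct round trips (a route and its reverse cost the same).
D → K → H → B → S → J → D: 24+20+12+20+25+28 = 129
D → K → H → B → J → S → D: 24+20+12+5+25+9 = 95
D → K → H → S → B → J → D: 24+20+8+20+5+28 = 105
D → K → H → S → J → B → D: 24+20+8+25+5+23 = 105
D → K → H → J → B → S → D: 24+20+17+5+20+9 = 95
D → K → H → J → S → B → D: 24+20+17+25+20+23 = 129
D → K → B → H → S → J → D: 24+32+12+8+25+28 = 129
D → K → B → H → J → S → D: 24+32+12+17+25+9 = 119
D → K → B → S → H → J → D: 24+32+20+8+17+28 = 129
D → K → B → S → J → H → D: 24+32+20+25+17+11 = 129
D → K → B → J → H → S → D: 24+32+5+17+8+9 = 95
D → K → B → J → S → H → D: 24+32+5+25+8+11 = 105
D → K → S → H → B → J → D: 24+28+8+12+5+28 = 105
D → K → S → H → J → B → D: 24+28+8+17+5+23 = 105
… (46 more)
D → K → J → B → H → S → D: 24+36+5+12+8+9 = 94  ← best
The minimum is 94.
One optimal route: D → K → J → B → H → S → D (or its reverse).

Minimum total distance: 94.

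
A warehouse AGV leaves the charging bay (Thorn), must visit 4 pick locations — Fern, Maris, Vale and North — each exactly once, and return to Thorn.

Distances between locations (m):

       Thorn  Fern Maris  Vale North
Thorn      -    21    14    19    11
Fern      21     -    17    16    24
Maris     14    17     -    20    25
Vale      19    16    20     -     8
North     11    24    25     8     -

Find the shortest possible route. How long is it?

Thorn-Fern-Maris-Vale-North-Thorn: 21+17+20+8+11 = 77
Thorn-Fern-Maris-North-Vale-Thorn: 21+17+25+8+19 = 90
Thorn-Fern-Vale-Maris-North-Thorn: 21+16+20+25+11 = 93
Thorn-Fern-Vale-North-Maris-Thorn: 21+16+8+25+14 = 84
Thorn-Fern-North-Maris-Vale-Thorn: 21+24+25+20+19 = 109
Thorn-Fern-North-Vale-Maris-Thorn: 21+24+8+20+14 = 87
Thorn-Maris-Fern-Vale-North-Thorn: 14+17+16+8+11 = 66
Thorn-Maris-Fern-North-Vale-Thorn: 14+17+24+8+19 = 82
Thorn-Maris-Vale-Fern-North-Thorn: 14+20+16+24+11 = 85
Thorn-Maris-North-Fern-Vale-Thorn: 14+25+24+16+19 = 98
Thorn-Vale-Fern-Maris-North-Thorn: 19+16+17+25+11 = 88
Thorn-Vale-Maris-Fern-North-Thorn: 19+20+17+24+11 = 91
The minimum is 66.
One optimal route: Thorn → Maris → Fern → Vale → North → Thorn (or its reverse).

66 m — the shortest possible round trip.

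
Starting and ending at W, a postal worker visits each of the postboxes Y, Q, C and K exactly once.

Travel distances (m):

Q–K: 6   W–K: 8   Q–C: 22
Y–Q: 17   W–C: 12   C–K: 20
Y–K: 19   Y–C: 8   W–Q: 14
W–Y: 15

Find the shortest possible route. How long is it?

W→Y→Q→C→K→W: 15+17+22+20+8 = 82
W→Y→Q→K→C→W: 15+17+6+20+12 = 70
W→Y→C→Q→K→W: 15+8+22+6+8 = 59
W→Y→C→K→Q→W: 15+8+20+6+14 = 63
W→Y→K→Q→C→W: 15+19+6+22+12 = 74
W→Y→K→C→Q→W: 15+19+20+22+14 = 90
W→Q→Y→C→K→W: 14+17+8+20+8 = 67
W→Q→Y→K→C→W: 14+17+19+20+12 = 82
W→Q→C→Y→K→W: 14+22+8+19+8 = 71
W→Q→K→Y→C→W: 14+6+19+8+12 = 59
W→C→Y→Q→K→W: 12+8+17+6+8 = 51
W→C→Q→Y→K→W: 12+22+17+19+8 = 78
The minimum is 51.
One optimal route: W → C → Y → Q → K → W (or its reverse).

Minimum total distance: 51 m.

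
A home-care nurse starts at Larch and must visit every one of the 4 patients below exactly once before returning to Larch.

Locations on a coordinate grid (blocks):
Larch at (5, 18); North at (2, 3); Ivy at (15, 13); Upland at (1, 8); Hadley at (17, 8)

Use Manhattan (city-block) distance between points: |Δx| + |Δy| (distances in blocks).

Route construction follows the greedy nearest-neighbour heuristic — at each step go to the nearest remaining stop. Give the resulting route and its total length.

Total distance 62 blocks via the nearest-neighbour route Larch → Upland → North → Hadley → Ivy → Larch.

At Larch the remaining stops are Upland 14, Ivy 15, North 18, Hadley 22; go to Upland.
At Upland the remaining stops are North 6, Hadley 16, Ivy 19; go to North.
At North the remaining stops are Hadley 20, Ivy 23; go to Hadley.
At Hadley the remaining stops are Ivy 7; go to Ivy.
Return Ivy→Larch: 15.
Total = 14 + 6 + 20 + 7 + 15 = 62.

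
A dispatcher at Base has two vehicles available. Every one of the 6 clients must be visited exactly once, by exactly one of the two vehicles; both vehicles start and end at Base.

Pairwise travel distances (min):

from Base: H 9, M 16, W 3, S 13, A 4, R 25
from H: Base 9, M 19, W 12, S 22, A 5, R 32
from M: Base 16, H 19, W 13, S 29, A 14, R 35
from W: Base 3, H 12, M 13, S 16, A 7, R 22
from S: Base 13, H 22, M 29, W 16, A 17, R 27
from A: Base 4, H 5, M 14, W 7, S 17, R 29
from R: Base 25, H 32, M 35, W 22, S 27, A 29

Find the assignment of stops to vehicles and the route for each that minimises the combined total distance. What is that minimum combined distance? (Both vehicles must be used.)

109 min — the smallest possible combined total.

There are 2^5 − 1 = 31 ways to divide the 6 stops into two non-empty groups. For each, the best each vehicle can do is its own shortest tour through its group:
  {H} + {M, W, S, A, R}: 18 + 93 = 111
  {M} + {H, W, S, A, R}: 32 + 83 = 115
  {H, M} + {W, S, A, R}: 44 + 73 = 117
  {W} + {H, M, S, A, R}: 6 + 103 = 109
  {H, W} + {M, S, A, R}: 24 + 93 = 117
  {M, W} + {H, S, A, R}: 32 + 81 = 113
  … (31 splits in total)
Best: vehicle 1 Base → W → Base = 6; vehicle 2 Base → H → A → M → R → S → Base = 103; combined 109.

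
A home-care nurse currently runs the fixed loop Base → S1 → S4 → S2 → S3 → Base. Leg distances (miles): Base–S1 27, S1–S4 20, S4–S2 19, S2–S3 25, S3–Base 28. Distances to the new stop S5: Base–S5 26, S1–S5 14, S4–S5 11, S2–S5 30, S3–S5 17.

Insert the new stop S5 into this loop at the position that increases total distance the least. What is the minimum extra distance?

Insertion cost between consecutive stops i–j is d(i,S5) + d(S5,j) − d(i,j):
  between Base and S1: 26 + 14 − 27 = 13
  between S1 and S4: 14 + 11 − 20 = 5
  between S4 and S2: 11 + 30 − 19 = 22
  between S2 and S3: 30 + 17 − 25 = 22
  between S3 and Base: 17 + 26 − 28 = 15
Cheapest insertion is between S1 and S4, adding 5.
New total = 119 + 5 = 124.

Adding 5 miles by placing S5 on the S1–S4 leg.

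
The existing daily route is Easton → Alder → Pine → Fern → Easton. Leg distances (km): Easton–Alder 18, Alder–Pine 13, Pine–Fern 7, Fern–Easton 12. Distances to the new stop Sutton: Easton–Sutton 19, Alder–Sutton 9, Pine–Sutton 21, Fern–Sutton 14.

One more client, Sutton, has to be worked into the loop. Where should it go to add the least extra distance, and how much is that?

Adding 10 km by placing Sutton on the Easton–Alder leg.

Insertion cost between consecutive stops i–j is d(i,Sutton) + d(Sutton,j) − d(i,j):
  between Easton and Alder: 19 + 9 − 18 = 10
  between Alder and Pine: 9 + 21 − 13 = 17
  between Pine and Fern: 21 + 14 − 7 = 28
  between Fern and Easton: 14 + 19 − 12 = 21
Cheapest insertion is between Easton and Alder, adding 10.
New total = 50 + 10 = 60.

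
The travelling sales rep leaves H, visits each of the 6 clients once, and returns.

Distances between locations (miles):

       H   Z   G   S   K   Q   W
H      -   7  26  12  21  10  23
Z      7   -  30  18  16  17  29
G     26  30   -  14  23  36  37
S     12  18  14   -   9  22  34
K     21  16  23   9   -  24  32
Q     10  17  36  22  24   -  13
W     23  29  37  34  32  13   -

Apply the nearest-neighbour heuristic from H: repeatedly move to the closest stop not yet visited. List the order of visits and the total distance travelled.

Total distance 118 miles via the nearest-neighbour route H → Z → K → S → G → Q → W → H.

From H: distances to unvisited — Z=7, Q=10, S=12, K=21, W=23, G=26. Nearest is Z (7).
From Z: distances to unvisited — K=16, Q=17, S=18, W=29, G=30. Nearest is K (16).
From K: distances to unvisited — S=9, G=23, Q=24, W=32. Nearest is S (9).
From S: distances to unvisited — G=14, Q=22, W=34. Nearest is G (14).
From G: distances to unvisited — Q=36, W=37. Nearest is Q (36).
From Q: distances to unvisited — W=13. Nearest is W (13).
Return W→H: 23.
Total = 7 + 16 + 9 + 14 + 36 + 13 + 23 = 118.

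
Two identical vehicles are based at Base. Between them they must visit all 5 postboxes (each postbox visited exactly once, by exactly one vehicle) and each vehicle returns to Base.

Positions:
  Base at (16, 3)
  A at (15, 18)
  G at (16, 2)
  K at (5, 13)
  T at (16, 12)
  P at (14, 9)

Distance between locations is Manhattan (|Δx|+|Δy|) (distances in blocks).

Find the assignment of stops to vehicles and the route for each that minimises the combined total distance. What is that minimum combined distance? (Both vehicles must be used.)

Try each way of splitting the stops between the two vehicles (each non-empty) and, for each split, find the best tour for each vehicle:
  {A} + {G, K, T, P}: 32 + 44 = 76
  {G} + {A, K, T, P}: 2 + 52 = 54
  {A, G} + {K, T, P}: 34 + 42 = 76
  {K} + {A, G, T, P}: 42 + 36 = 78
  {A, K} + {G, T, P}: 52 + 24 = 76
  {G, K} + {A, T, P}: 44 + 34 = 78
  … (15 splits in total)
Best: vehicle 1 Base → G → Base = 2; vehicle 2 Base → T → A → K → P → Base = 52; combined 54.

54 blocks — the smallest possible combined total.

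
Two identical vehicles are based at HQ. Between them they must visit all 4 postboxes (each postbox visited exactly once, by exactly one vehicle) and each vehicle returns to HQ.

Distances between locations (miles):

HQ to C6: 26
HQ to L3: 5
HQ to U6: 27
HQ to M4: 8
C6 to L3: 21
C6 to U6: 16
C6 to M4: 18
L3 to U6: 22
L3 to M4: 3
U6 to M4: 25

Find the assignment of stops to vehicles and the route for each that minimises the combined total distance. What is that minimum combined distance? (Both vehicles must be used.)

There are 2^3 − 1 = 7 ways to divide the 4 stops into two non-empty groups. For each, the best each vehicle can do is its own shortest tour through its group:
  {C6} + {L3, U6, M4}: 52 + 60 = 112
  {L3} + {C6, U6, M4}: 10 + 69 = 79
  {C6, L3} + {U6, M4}: 52 + 60 = 112
  {U6} + {C6, L3, M4}: 54 + 52 = 106
  {C6, U6} + {L3, M4}: 69 + 16 = 85
  {L3, U6} + {C6, M4}: 54 + 52 = 106
  … (7 splits in total)
Best: vehicle 1 HQ → L3 → HQ = 10; vehicle 2 HQ → U6 → C6 → M4 → HQ = 69; combined 79.

79 miles — the smallest possible combined total.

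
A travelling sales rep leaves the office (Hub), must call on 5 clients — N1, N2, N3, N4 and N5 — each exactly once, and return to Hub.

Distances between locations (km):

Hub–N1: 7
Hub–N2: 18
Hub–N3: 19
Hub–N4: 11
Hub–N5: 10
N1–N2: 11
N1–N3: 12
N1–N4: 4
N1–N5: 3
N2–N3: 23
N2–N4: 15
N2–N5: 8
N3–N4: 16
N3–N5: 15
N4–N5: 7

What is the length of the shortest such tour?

68 km — the shortest possible round trip.

There are 60 distinct closed tours to check (reversals are equivalent).
Hub - N1 - N2 - N3 - N4 - N5 - Hub: 7+11+23+16+7+10 = 74
Hub - N1 - N2 - N3 - N5 - N4 - Hub: 7+11+23+15+7+11 = 74
Hub - N1 - N2 - N4 - N3 - N5 - Hub: 7+11+15+16+15+10 = 74
Hub - N1 - N2 - N4 - N5 - N3 - Hub: 7+11+15+7+15+19 = 74
Hub - N1 - N2 - N5 - N3 - N4 - Hub: 7+11+8+15+16+11 = 68
Hub - N1 - N2 - N5 - N4 - N3 - Hub: 7+11+8+7+16+19 = 68
Hub - N1 - N3 - N2 - N4 - N5 - Hub: 7+12+23+15+7+10 = 74
Hub - N1 - N3 - N2 - N5 - N4 - Hub: 7+12+23+8+7+11 = 68
Hub - N1 - N3 - N4 - N2 - N5 - Hub: 7+12+16+15+8+10 = 68
Hub - N1 - N3 - N4 - N5 - N2 - Hub: 7+12+16+7+8+18 = 68
Hub - N1 - N3 - N5 - N2 - N4 - Hub: 7+12+15+8+15+11 = 68
Hub - N1 - N3 - N5 - N4 - N2 - Hub: 7+12+15+7+15+18 = 74
Hub - N1 - N4 - N2 - N3 - N5 - Hub: 7+4+15+23+15+10 = 74
Hub - N1 - N4 - N2 - N5 - N3 - Hub: 7+4+15+8+15+19 = 68
… (46 more)
The minimum is 68.
One optimal route: Hub → N1 → N2 → N5 → N3 → N4 → Hub (or its reverse).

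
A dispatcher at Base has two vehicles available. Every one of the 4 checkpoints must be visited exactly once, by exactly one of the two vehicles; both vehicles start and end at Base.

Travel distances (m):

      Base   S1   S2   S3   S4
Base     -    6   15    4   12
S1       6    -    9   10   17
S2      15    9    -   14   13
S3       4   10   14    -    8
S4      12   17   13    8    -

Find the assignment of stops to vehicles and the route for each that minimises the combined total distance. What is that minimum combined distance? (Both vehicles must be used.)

There are 2^3 − 1 = 7 ways to divide the 4 stops into two non-empty groups. For each, the best each vehicle can do is its own shortest tour through its group:
  {S1} + {S2, S3, S4}: 12 + 40 = 52
  {S2} + {S1, S3, S4}: 30 + 35 = 65
  {S1, S2} + {S3, S4}: 30 + 24 = 54
  {S3} + {S1, S2, S4}: 8 + 40 = 48
  {S1, S3} + {S2, S4}: 20 + 40 = 60
  {S2, S3} + {S1, S4}: 33 + 35 = 68
  … (7 splits in total)
Best: vehicle 1 Base → S3 → Base = 8; vehicle 2 Base → S1 → S2 → S4 → Base = 40; combined 48.

48 m — the smallest possible combined total.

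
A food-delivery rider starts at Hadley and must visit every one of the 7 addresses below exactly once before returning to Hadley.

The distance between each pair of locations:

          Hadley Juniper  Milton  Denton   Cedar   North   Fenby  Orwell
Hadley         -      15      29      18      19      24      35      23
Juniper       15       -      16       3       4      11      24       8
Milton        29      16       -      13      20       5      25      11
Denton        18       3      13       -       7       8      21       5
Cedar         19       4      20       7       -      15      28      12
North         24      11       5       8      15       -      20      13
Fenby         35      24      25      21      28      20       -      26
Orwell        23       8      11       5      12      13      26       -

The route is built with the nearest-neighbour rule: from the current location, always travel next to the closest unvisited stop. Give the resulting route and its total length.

117 along Hadley → Juniper → Denton → Orwell → Milton → North → Cedar → Fenby → Hadley.

From Hadley: distances to unvisited — Juniper=15, Denton=18, Cedar=19, Orwell=23, North=24, Milton=29, Fenby=35. Nearest is Juniper (15).
From Juniper: distances to unvisited — Denton=3, Cedar=4, Orwell=8, North=11, Milton=16, Fenby=24. Nearest is Denton (3).
From Denton: distances to unvisited — Orwell=5, Cedar=7, North=8, Milton=13, Fenby=21. Nearest is Orwell (5).
From Orwell: distances to unvisited — Milton=11, Cedar=12, North=13, Fenby=26. Nearest is Milton (11).
From Milton: distances to unvisited — North=5, Cedar=20, Fenby=25. Nearest is North (5).
From North: distances to unvisited — Cedar=15, Fenby=20. Nearest is Cedar (15).
From Cedar: distances to unvisited — Fenby=28. Nearest is Fenby (28).
Return Fenby→Hadley: 35.
Total = 15 + 3 + 5 + 11 + 5 + 15 + 28 + 35 = 117.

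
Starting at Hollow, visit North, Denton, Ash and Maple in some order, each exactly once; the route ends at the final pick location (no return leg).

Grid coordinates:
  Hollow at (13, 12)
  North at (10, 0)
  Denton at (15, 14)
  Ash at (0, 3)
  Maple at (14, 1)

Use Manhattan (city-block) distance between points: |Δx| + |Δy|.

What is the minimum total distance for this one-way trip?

There are 4! = 24 possible orderings.
Hollow - North - Denton - Ash - Maple: 15+19+26+16 = 76
Hollow - North - Denton - Maple - Ash: 15+19+14+16 = 64
Hollow - North - Ash - Denton - Maple: 15+13+26+14 = 68
Hollow - North - Ash - Maple - Denton: 15+13+16+14 = 58
Hollow - North - Maple - Denton - Ash: 15+5+14+26 = 60
Hollow - North - Maple - Ash - Denton: 15+5+16+26 = 62
Hollow - Denton - North - Ash - Maple: 4+19+13+16 = 52
Hollow - Denton - North - Maple - Ash: 4+19+5+16 = 44
Hollow - Denton - Ash - North - Maple: 4+26+13+5 = 48
Hollow - Denton - Ash - Maple - North: 4+26+16+5 = 51
Hollow - Denton - Maple - North - Ash: 4+14+5+13 = 36
Hollow - Denton - Maple - Ash - North: 4+14+16+13 = 47
Hollow - Ash - North - Denton - Maple: 22+13+19+14 = 68
Hollow - Ash - North - Maple - Denton: 22+13+5+14 = 54
… (10 more)
The minimum is 36.
One shortest path: Hollow → Denton → Maple → North → Ash.

Minimum one-way distance = 36.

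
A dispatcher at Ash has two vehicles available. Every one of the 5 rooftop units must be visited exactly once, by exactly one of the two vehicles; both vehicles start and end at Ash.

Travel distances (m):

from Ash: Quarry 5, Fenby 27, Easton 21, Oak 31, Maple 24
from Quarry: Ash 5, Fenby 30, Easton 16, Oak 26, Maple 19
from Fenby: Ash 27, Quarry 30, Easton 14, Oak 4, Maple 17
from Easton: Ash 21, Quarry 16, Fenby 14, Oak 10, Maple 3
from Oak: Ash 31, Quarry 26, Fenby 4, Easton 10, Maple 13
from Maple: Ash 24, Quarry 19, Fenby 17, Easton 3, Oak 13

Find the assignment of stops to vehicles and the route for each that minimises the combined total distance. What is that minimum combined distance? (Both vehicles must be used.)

Minimum combined distance: 78 m.

There are 2^4 − 1 = 15 ways to divide the 5 stops into two non-empty groups. For each, the best each vehicle can do is its own shortest tour through its group:
  {Quarry} + {Fenby, Easton, Oak, Maple}: 10 + 68 = 78
  {Fenby} + {Quarry, Easton, Oak, Maple}: 54 + 68 = 122
  {Quarry, Fenby} + {Easton, Oak, Maple}: 62 + 68 = 130
  {Easton} + {Quarry, Fenby, Oak, Maple}: 42 + 68 = 110
  {Quarry, Easton} + {Fenby, Oak, Maple}: 42 + 68 = 110
  {Fenby, Easton} + {Quarry, Oak, Maple}: 62 + 68 = 130
  … (15 splits in total)
Best: vehicle 1 Ash → Quarry → Ash = 10; vehicle 2 Ash → Fenby → Oak → Easton → Maple → Ash = 68; combined 78.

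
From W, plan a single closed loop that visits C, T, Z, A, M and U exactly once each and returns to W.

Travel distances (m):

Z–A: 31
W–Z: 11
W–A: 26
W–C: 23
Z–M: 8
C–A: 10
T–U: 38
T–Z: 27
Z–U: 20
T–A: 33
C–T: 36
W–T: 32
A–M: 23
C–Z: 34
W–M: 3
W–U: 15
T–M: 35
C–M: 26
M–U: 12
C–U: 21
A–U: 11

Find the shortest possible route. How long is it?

Minimum total distance: 110 m.

With 6 stops there are 6!/2 = 360 distinct round trips (a route and its reverse cost the same).
W→C→T→Z→A→M→U→W: 23+36+27+31+23+12+15 = 167
W→C→T→Z→A→U→M→W: 23+36+27+31+11+12+3 = 143
W→C→T→Z→M→A→U→W: 23+36+27+8+23+11+15 = 143
W→C→T→Z→M→U→A→W: 23+36+27+8+12+11+26 = 143
W→C→T→Z→U→A→M→W: 23+36+27+20+11+23+3 = 143
W→C→T→Z→U→M→A→W: 23+36+27+20+12+23+26 = 167
W→C→T→A→Z→M→U→W: 23+36+33+31+8+12+15 = 158
W→C→T→A→Z→U→M→W: 23+36+33+31+20+12+3 = 158
… (352 more)
W→Z→T→C→A→U→M→W: 11+27+36+10+11+12+3 = 110  ← best
The minimum is 110.
One optimal route: W → Z → T → C → A → U → M → W (or its reverse).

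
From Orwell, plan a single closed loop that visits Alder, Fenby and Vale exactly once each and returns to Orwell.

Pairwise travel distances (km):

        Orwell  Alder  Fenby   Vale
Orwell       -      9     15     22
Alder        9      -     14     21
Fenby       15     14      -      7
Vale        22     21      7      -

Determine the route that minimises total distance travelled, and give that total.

Minimum total distance: 52 km.

There are 3 distinct closed tours to check (reversals are equivalent).
Orwell→Alder→Fenby→Vale→Orwell: 9+14+7+22 = 52
Orwell→Alder→Vale→Fenby→Orwell: 9+21+7+15 = 52
Orwell→Fenby→Alder→Vale→Orwell: 15+14+21+22 = 72
The minimum is 52.
One optimal route: Orwell → Alder → Fenby → Vale → Orwell (or its reverse).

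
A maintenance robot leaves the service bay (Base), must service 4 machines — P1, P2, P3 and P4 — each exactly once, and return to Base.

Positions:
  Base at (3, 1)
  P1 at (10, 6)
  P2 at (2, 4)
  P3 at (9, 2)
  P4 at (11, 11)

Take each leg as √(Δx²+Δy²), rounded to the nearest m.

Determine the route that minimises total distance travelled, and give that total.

Base→P1→P2→P3→P4→Base: 9+8+7+9+13 = 46
Base→P1→P2→P4→P3→Base: 9+8+11+9+6 = 43
Base→P1→P3→P2→P4→Base: 9+4+7+11+13 = 44
Base→P1→P3→P4→P2→Base: 9+4+9+11+3 = 36
Base→P1→P4→P2→P3→Base: 9+5+11+7+6 = 38
Base→P1→P4→P3→P2→Base: 9+5+9+7+3 = 33
Base→P2→P1→P3→P4→Base: 3+8+4+9+13 = 37
Base→P2→P1→P4→P3→Base: 3+8+5+9+6 = 31
Base→P2→P3→P1→P4→Base: 3+7+4+5+13 = 32
Base→P2→P4→P1→P3→Base: 3+11+5+4+6 = 29
Base→P3→P1→P2→P4→Base: 6+4+8+11+13 = 42
Base→P3→P2→P1→P4→Base: 6+7+8+5+13 = 39
The minimum is 29.
One optimal route: Base → P2 → P4 → P1 → P3 → Base (or its reverse).

Minimum total distance: 29 m.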